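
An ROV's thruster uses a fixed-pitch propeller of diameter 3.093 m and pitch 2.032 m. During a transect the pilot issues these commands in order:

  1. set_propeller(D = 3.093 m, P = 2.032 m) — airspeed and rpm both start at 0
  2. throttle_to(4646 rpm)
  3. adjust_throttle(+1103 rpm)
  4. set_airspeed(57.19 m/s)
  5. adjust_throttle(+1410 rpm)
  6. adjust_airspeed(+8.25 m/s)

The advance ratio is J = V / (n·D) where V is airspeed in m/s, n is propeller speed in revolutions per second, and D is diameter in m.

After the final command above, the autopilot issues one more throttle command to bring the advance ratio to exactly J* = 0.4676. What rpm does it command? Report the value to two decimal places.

set_propeller: D = 3.093 m, P = 2.032 m (p = P/D = 0.656967); state ← (V=0, rpm=0)
throttle_to(4646): rpm ← 4646
adjust_throttle(+1103): rpm ← 4646 +1103 = 5749
set_airspeed(57.19): V ← 57.19 m/s
adjust_throttle(+1410): rpm ← 5749 +1410 = 7159
adjust_airspeed(+8.25): V ← 57.19 +8.25 = 65.44 m/s
final state: V = 65.44 m/s, rpm = 7159 → n = rpm/60 = 119.316667 rev/s
target J* = 0.4676; solve J* = V/(n·D) for n: n = V/(J*·D) = 65.44/(0.4676 × 3.093) = 45.246904 rev/s
rpm = 60·n = 2714.814240

rpm = 2714.81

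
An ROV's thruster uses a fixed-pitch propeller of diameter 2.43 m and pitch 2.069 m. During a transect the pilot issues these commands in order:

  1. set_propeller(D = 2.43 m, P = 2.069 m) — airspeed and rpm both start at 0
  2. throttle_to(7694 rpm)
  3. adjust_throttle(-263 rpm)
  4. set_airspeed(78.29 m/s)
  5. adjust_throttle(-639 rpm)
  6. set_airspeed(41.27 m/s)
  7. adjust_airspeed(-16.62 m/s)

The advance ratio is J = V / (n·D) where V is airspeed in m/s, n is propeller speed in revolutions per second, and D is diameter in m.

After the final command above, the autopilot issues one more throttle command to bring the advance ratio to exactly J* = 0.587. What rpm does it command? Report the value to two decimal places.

rpm = 1036.87

set_propeller: D = 2.43 m, P = 2.069 m (p = P/D = 0.851440); state ← (V=0, rpm=0)
throttle_to(7694): rpm ← 7694
adjust_throttle(-263): rpm ← 7694 -263 = 7431
set_airspeed(78.29): V ← 78.29 m/s
adjust_throttle(-639): rpm ← 7431 -639 = 6792
set_airspeed(41.27): V ← 41.27 m/s
adjust_airspeed(-16.62): V ← 41.27 -16.62 = 24.65 m/s
final state: V = 24.65 m/s, rpm = 6792 → n = rpm/60 = 113.200000 rev/s
target J* = 0.587; solve J* = V/(n·D) for n: n = V/(J*·D) = 24.65/(0.587 × 2.43) = 17.281146 rev/s
rpm = 60·n = 1036.868782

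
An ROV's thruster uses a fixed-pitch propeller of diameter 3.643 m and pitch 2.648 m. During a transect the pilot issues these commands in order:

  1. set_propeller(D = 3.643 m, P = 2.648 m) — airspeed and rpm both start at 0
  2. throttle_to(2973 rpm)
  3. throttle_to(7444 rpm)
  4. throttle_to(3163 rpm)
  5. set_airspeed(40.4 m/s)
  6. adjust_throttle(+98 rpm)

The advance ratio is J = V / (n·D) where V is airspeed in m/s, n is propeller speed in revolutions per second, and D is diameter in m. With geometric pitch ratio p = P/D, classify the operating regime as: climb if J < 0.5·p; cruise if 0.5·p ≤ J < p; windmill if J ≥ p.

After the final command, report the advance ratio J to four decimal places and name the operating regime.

set_propeller: D = 3.643 m, P = 2.648 m (p = P/D = 0.726873); state ← (V=0, rpm=0)
throttle_to(2973): rpm ← 2973
throttle_to(7444): rpm ← 7444
throttle_to(3163): rpm ← 3163
set_airspeed(40.4): V ← 40.4 m/s
adjust_throttle(+98): rpm ← 3163 +98 = 3261
final state: V = 40.4 m/s, rpm = 3261 → n = rpm/60 = 54.350000 rev/s
J = V / (n·D) = 40.4 / (54.350000 × 3.643) = 0.204043
regime bands: climb J<0.3634 | cruise [0.3634, 0.7269) | windmill J≥0.7269
J = 0.2040 → climb

J = 0.2040, regime = climb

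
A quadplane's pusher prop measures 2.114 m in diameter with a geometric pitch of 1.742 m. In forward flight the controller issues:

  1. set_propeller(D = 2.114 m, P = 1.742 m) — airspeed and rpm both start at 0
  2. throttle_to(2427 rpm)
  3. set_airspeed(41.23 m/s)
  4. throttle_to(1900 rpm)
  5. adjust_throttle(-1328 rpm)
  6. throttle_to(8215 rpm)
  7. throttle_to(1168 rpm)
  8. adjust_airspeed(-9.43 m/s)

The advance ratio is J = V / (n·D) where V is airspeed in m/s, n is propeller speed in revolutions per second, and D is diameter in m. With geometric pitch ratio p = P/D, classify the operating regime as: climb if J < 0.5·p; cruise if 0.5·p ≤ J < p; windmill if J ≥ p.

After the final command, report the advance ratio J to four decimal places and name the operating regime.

J = 0.7727, regime = cruise

set_propeller: D = 2.114 m, P = 1.742 m (p = P/D = 0.824030); state ← (V=0, rpm=0)
throttle_to(2427): rpm ← 2427
set_airspeed(41.23): V ← 41.23 m/s
throttle_to(1900): rpm ← 1900
adjust_throttle(-1328): rpm ← 1900 -1328 = 572
throttle_to(8215): rpm ← 8215
throttle_to(1168): rpm ← 1168
adjust_airspeed(-9.43): V ← 41.23 -9.43 = 31.8 m/s
final state: V = 31.8 m/s, rpm = 1168 → n = rpm/60 = 19.466667 rev/s
J = V / (n·D) = 31.8 / (19.466667 × 2.114) = 0.772735
regime bands: climb J<0.4120 | cruise [0.4120, 0.8240) | windmill J≥0.8240
J = 0.7727 → cruise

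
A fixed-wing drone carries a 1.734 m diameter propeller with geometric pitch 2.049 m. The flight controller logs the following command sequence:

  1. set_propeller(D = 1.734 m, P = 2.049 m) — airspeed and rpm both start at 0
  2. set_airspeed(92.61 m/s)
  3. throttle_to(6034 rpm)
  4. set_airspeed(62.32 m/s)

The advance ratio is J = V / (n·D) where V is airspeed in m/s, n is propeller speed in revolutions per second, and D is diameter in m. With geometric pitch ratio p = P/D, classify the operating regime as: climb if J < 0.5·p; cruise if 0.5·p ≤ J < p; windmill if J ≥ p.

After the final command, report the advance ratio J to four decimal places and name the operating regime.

set_propeller: D = 1.734 m, P = 2.049 m (p = P/D = 1.181661); state ← (V=0, rpm=0)
set_airspeed(92.61): V ← 92.61 m/s
throttle_to(6034): rpm ← 6034
set_airspeed(62.32): V ← 62.32 m/s
final state: V = 62.32 m/s, rpm = 6034 → n = rpm/60 = 100.566667 rev/s
J = V / (n·D) = 62.32 / (100.566667 × 1.734) = 0.357375
regime bands: climb J<0.5908 | cruise [0.5908, 1.1817) | windmill J≥1.1817
J = 0.3574 → climb

J = 0.3574, regime = climb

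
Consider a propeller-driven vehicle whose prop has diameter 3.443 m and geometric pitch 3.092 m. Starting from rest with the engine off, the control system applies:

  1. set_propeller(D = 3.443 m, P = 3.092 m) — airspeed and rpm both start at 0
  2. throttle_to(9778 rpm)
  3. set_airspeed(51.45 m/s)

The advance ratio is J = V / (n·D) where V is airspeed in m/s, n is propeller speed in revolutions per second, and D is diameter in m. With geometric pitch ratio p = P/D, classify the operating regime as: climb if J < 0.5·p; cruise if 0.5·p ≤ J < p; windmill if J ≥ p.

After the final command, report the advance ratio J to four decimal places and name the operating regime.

J = 0.0917, regime = climb

set_propeller: D = 3.443 m, P = 3.092 m (p = P/D = 0.898054); state ← (V=0, rpm=0)
throttle_to(9778): rpm ← 9778
set_airspeed(51.45): V ← 51.45 m/s
final state: V = 51.45 m/s, rpm = 9778 → n = rpm/60 = 162.966667 rev/s
J = V / (n·D) = 51.45 / (162.966667 × 3.443) = 0.091696
regime bands: climb J<0.4490 | cruise [0.4490, 0.8981) | windmill J≥0.8981
J = 0.0917 → climb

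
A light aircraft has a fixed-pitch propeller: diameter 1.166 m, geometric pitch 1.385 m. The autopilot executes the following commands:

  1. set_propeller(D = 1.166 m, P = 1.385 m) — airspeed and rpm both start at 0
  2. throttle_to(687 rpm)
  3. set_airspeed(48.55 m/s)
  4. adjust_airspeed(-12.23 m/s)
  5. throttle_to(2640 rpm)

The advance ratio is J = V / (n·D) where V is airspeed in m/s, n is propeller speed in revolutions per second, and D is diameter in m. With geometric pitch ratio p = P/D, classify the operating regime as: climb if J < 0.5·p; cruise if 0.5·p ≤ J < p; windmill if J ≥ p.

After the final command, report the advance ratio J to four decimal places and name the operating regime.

set_propeller: D = 1.166 m, P = 1.385 m (p = P/D = 1.187822); state ← (V=0, rpm=0)
throttle_to(687): rpm ← 687
set_airspeed(48.55): V ← 48.55 m/s
adjust_airspeed(-12.23): V ← 48.55 -12.23 = 36.32 m/s
throttle_to(2640): rpm ← 2640
final state: V = 36.32 m/s, rpm = 2640 → n = rpm/60 = 44.000000 rev/s
J = V / (n·D) = 36.32 / (44.000000 × 1.166) = 0.707937
regime bands: climb J<0.5939 | cruise [0.5939, 1.1878) | windmill J≥1.1878
J = 0.7079 → cruise

J = 0.7079, regime = cruise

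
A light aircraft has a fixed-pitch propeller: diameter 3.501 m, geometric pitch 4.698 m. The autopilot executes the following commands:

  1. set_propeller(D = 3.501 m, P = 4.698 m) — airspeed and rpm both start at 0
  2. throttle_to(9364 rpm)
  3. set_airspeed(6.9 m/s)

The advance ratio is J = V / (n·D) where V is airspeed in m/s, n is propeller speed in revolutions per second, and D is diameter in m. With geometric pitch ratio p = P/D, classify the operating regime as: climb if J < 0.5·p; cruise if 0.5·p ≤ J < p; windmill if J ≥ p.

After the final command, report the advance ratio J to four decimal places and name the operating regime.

J = 0.0126, regime = climb

set_propeller: D = 3.501 m, P = 4.698 m (p = P/D = 1.341902); state ← (V=0, rpm=0)
throttle_to(9364): rpm ← 9364
set_airspeed(6.9): V ← 6.9 m/s
final state: V = 6.9 m/s, rpm = 9364 → n = rpm/60 = 156.066667 rev/s
J = V / (n·D) = 6.9 / (156.066667 × 3.501) = 0.012628
regime bands: climb J<0.6710 | cruise [0.6710, 1.3419) | windmill J≥1.3419
J = 0.0126 → climb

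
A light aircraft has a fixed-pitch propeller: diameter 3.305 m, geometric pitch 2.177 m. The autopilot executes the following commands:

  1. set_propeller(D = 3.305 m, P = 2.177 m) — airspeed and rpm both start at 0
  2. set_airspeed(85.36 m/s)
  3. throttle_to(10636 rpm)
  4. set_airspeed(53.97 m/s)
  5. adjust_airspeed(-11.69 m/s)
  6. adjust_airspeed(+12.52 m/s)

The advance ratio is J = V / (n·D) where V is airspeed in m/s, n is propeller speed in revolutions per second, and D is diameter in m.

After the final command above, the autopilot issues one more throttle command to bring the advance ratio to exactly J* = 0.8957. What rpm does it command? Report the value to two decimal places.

rpm = 1110.70

set_propeller: D = 3.305 m, P = 2.177 m (p = P/D = 0.658699); state ← (V=0, rpm=0)
set_airspeed(85.36): V ← 85.36 m/s
throttle_to(10636): rpm ← 10636
set_airspeed(53.97): V ← 53.97 m/s
adjust_airspeed(-11.69): V ← 53.97 -11.69 = 42.28 m/s
adjust_airspeed(+12.52): V ← 42.28 +12.52 = 54.8 m/s
final state: V = 54.8 m/s, rpm = 10636 → n = rpm/60 = 177.266667 rev/s
target J* = 0.8957; solve J* = V/(n·D) for n: n = V/(J*·D) = 54.8/(0.8957 × 3.305) = 18.511709 rev/s
rpm = 60·n = 1110.702555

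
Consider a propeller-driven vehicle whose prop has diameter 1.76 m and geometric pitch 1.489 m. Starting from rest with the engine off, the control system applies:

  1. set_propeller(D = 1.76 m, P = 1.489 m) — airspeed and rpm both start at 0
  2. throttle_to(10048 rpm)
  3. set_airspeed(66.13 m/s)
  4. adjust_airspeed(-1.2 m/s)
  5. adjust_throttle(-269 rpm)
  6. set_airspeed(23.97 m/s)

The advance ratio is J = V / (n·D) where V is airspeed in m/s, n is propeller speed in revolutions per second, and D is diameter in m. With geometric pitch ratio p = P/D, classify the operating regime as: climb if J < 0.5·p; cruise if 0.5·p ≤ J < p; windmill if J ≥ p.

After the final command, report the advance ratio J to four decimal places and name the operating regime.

J = 0.0836, regime = climb

set_propeller: D = 1.76 m, P = 1.489 m (p = P/D = 0.846023); state ← (V=0, rpm=0)
throttle_to(10048): rpm ← 10048
set_airspeed(66.13): V ← 66.13 m/s
adjust_airspeed(-1.2): V ← 66.13 -1.2 = 64.93 m/s
adjust_throttle(-269): rpm ← 10048 -269 = 9779
set_airspeed(23.97): V ← 23.97 m/s
final state: V = 23.97 m/s, rpm = 9779 → n = rpm/60 = 162.983333 rev/s
J = V / (n·D) = 23.97 / (162.983333 × 1.76) = 0.083563
regime bands: climb J<0.4230 | cruise [0.4230, 0.8460) | windmill J≥0.8460
J = 0.0836 → climb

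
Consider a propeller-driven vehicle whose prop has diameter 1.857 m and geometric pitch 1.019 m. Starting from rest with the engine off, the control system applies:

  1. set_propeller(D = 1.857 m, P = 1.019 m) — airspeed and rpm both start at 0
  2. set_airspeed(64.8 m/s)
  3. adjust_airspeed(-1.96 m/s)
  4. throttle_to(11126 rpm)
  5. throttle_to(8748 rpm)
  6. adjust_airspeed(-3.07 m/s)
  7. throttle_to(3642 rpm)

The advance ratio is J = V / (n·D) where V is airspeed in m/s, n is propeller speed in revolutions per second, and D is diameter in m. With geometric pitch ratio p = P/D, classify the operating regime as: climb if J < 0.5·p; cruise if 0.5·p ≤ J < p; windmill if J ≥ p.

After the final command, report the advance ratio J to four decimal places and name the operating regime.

J = 0.5303, regime = cruise

set_propeller: D = 1.857 m, P = 1.019 m (p = P/D = 0.548735); state ← (V=0, rpm=0)
set_airspeed(64.8): V ← 64.8 m/s
adjust_airspeed(-1.96): V ← 64.8 -1.96 = 62.84 m/s
throttle_to(11126): rpm ← 11126
throttle_to(8748): rpm ← 8748
adjust_airspeed(-3.07): V ← 62.84 -3.07 = 59.77 m/s
throttle_to(3642): rpm ← 3642
final state: V = 59.77 m/s, rpm = 3642 → n = rpm/60 = 60.700000 rev/s
J = V / (n·D) = 59.77 / (60.700000 × 1.857) = 0.530252
regime bands: climb J<0.2744 | cruise [0.2744, 0.5487) | windmill J≥0.5487
J = 0.5303 → cruise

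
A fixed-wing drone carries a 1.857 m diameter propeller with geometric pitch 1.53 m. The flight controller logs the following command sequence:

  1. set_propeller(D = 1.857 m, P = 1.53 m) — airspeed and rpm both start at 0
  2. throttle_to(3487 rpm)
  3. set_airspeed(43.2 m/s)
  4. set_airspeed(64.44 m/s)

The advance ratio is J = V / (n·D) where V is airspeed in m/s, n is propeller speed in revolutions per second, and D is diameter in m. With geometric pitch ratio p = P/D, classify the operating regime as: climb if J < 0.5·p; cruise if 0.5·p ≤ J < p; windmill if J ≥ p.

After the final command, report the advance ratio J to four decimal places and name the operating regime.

set_propeller: D = 1.857 m, P = 1.53 m (p = P/D = 0.823910); state ← (V=0, rpm=0)
throttle_to(3487): rpm ← 3487
set_airspeed(43.2): V ← 43.2 m/s
set_airspeed(64.44): V ← 64.44 m/s
final state: V = 64.44 m/s, rpm = 3487 → n = rpm/60 = 58.116667 rev/s
J = V / (n·D) = 64.44 / (58.116667 × 1.857) = 0.597094
regime bands: climb J<0.4120 | cruise [0.4120, 0.8239) | windmill J≥0.8239
J = 0.5971 → cruise

J = 0.5971, regime = cruise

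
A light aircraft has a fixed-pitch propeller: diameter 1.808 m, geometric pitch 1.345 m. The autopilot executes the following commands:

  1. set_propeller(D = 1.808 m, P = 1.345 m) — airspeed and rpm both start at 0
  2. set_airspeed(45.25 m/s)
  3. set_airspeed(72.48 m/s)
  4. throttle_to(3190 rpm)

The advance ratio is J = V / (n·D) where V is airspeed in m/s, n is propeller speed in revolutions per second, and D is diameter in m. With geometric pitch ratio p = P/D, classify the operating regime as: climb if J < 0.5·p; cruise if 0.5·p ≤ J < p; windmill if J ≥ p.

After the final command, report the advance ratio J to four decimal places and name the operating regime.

J = 0.7540, regime = windmill

set_propeller: D = 1.808 m, P = 1.345 m (p = P/D = 0.743916); state ← (V=0, rpm=0)
set_airspeed(45.25): V ← 45.25 m/s
set_airspeed(72.48): V ← 72.48 m/s
throttle_to(3190): rpm ← 3190
final state: V = 72.48 m/s, rpm = 3190 → n = rpm/60 = 53.166667 rev/s
J = V / (n·D) = 72.48 / (53.166667 × 1.808) = 0.754016
regime bands: climb J<0.3720 | cruise [0.3720, 0.7439) | windmill J≥0.7439
J = 0.7540 → windmill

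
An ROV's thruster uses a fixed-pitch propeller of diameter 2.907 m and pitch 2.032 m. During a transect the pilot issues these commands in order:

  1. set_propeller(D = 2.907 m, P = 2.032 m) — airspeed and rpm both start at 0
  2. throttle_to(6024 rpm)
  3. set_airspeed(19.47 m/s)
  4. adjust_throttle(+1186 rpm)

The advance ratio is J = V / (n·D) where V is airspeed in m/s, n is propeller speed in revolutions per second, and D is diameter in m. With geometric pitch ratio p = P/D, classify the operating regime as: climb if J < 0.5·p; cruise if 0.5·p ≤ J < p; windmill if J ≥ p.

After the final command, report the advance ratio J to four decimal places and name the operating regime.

J = 0.0557, regime = climb

set_propeller: D = 2.907 m, P = 2.032 m (p = P/D = 0.699002); state ← (V=0, rpm=0)
throttle_to(6024): rpm ← 6024
set_airspeed(19.47): V ← 19.47 m/s
adjust_throttle(+1186): rpm ← 6024 +1186 = 7210
final state: V = 19.47 m/s, rpm = 7210 → n = rpm/60 = 120.166667 rev/s
J = V / (n·D) = 19.47 / (120.166667 × 2.907) = 0.055736
regime bands: climb J<0.3495 | cruise [0.3495, 0.6990) | windmill J≥0.6990
J = 0.0557 → climb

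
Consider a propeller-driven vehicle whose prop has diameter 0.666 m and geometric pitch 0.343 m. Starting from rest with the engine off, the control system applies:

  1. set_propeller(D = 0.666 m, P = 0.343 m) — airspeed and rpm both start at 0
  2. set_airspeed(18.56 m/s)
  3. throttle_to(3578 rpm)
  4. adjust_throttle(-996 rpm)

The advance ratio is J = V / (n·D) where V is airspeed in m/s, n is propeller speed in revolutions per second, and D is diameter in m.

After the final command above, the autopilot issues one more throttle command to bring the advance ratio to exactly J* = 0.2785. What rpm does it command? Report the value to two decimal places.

rpm = 6003.85

set_propeller: D = 0.666 m, P = 0.343 m (p = P/D = 0.515015); state ← (V=0, rpm=0)
set_airspeed(18.56): V ← 18.56 m/s
throttle_to(3578): rpm ← 3578
adjust_throttle(-996): rpm ← 3578 -996 = 2582
final state: V = 18.56 m/s, rpm = 2582 → n = rpm/60 = 43.033333 rev/s
target J* = 0.2785; solve J* = V/(n·D) for n: n = V/(J*·D) = 18.56/(0.2785 × 0.666) = 100.064158 rev/s
rpm = 60·n = 6003.849451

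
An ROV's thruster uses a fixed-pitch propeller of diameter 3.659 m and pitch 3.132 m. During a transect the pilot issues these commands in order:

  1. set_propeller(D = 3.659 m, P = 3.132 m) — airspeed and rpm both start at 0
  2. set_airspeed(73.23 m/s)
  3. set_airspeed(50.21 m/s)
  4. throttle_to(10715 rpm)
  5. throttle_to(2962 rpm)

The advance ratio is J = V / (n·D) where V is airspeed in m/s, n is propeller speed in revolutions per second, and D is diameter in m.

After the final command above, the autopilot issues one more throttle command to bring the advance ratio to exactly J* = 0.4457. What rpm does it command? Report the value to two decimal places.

rpm = 1847.30

set_propeller: D = 3.659 m, P = 3.132 m (p = P/D = 0.855972); state ← (V=0, rpm=0)
set_airspeed(73.23): V ← 73.23 m/s
set_airspeed(50.21): V ← 50.21 m/s
throttle_to(10715): rpm ← 10715
throttle_to(2962): rpm ← 2962
final state: V = 50.21 m/s, rpm = 2962 → n = rpm/60 = 49.366667 rev/s
target J* = 0.4457; solve J* = V/(n·D) for n: n = V/(J*·D) = 50.21/(0.4457 × 3.659) = 30.788262 rev/s
rpm = 60·n = 1847.295738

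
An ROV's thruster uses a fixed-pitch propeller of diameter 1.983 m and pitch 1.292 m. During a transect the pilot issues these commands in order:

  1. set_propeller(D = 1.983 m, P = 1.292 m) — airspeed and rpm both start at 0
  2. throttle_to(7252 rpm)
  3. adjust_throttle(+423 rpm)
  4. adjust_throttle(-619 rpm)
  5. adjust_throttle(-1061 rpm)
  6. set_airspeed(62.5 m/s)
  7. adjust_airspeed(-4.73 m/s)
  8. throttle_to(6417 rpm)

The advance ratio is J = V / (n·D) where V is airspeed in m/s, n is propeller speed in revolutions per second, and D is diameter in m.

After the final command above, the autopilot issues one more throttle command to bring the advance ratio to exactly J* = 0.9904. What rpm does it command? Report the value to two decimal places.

rpm = 1764.90

set_propeller: D = 1.983 m, P = 1.292 m (p = P/D = 0.651538); state ← (V=0, rpm=0)
throttle_to(7252): rpm ← 7252
adjust_throttle(+423): rpm ← 7252 +423 = 7675
adjust_throttle(-619): rpm ← 7675 -619 = 7056
adjust_throttle(-1061): rpm ← 7056 -1061 = 5995
set_airspeed(62.5): V ← 62.5 m/s
adjust_airspeed(-4.73): V ← 62.5 -4.73 = 57.77 m/s
throttle_to(6417): rpm ← 6417
final state: V = 57.77 m/s, rpm = 6417 → n = rpm/60 = 106.950000 rev/s
target J* = 0.9904; solve J* = V/(n·D) for n: n = V/(J*·D) = 57.77/(0.9904 × 1.983) = 29.415011 rev/s
rpm = 60·n = 1764.900687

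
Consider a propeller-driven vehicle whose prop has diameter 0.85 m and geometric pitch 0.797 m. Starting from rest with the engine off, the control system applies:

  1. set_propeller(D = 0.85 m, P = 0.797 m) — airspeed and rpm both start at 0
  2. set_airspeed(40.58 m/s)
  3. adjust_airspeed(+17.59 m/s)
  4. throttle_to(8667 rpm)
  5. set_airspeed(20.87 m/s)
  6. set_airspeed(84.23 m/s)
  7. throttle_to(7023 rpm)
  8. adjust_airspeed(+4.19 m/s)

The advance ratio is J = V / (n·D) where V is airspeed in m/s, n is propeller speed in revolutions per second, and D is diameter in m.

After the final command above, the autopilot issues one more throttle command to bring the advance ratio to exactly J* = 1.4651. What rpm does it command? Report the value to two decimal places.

set_propeller: D = 0.85 m, P = 0.797 m (p = P/D = 0.937647); state ← (V=0, rpm=0)
set_airspeed(40.58): V ← 40.58 m/s
adjust_airspeed(+17.59): V ← 40.58 +17.59 = 58.17 m/s
throttle_to(8667): rpm ← 8667
set_airspeed(20.87): V ← 20.87 m/s
set_airspeed(84.23): V ← 84.23 m/s
throttle_to(7023): rpm ← 7023
adjust_airspeed(+4.19): V ← 84.23 +4.19 = 88.42 m/s
final state: V = 88.42 m/s, rpm = 7023 → n = rpm/60 = 117.050000 rev/s
target J* = 1.4651; solve J* = V/(n·D) for n: n = V/(J*·D) = 88.42/(1.4651 × 0.85) = 71.000976 rev/s
rpm = 60·n = 4260.058538

rpm = 4260.06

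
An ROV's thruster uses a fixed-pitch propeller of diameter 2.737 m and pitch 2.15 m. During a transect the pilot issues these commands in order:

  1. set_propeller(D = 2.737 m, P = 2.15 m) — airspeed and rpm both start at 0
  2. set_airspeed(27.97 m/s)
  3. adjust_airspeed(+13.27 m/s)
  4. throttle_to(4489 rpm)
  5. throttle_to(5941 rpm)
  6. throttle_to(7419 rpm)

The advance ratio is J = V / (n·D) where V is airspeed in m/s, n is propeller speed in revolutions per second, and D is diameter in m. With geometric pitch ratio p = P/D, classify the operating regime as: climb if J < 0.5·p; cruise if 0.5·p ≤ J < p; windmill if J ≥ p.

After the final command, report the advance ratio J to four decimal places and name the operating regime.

set_propeller: D = 2.737 m, P = 2.15 m (p = P/D = 0.785532); state ← (V=0, rpm=0)
set_airspeed(27.97): V ← 27.97 m/s
adjust_airspeed(+13.27): V ← 27.97 +13.27 = 41.24 m/s
throttle_to(4489): rpm ← 4489
throttle_to(5941): rpm ← 5941
throttle_to(7419): rpm ← 7419
final state: V = 41.24 m/s, rpm = 7419 → n = rpm/60 = 123.650000 rev/s
J = V / (n·D) = 41.24 / (123.650000 × 2.737) = 0.121857
regime bands: climb J<0.3928 | cruise [0.3928, 0.7855) | windmill J≥0.7855
J = 0.1219 → climb

J = 0.1219, regime = climb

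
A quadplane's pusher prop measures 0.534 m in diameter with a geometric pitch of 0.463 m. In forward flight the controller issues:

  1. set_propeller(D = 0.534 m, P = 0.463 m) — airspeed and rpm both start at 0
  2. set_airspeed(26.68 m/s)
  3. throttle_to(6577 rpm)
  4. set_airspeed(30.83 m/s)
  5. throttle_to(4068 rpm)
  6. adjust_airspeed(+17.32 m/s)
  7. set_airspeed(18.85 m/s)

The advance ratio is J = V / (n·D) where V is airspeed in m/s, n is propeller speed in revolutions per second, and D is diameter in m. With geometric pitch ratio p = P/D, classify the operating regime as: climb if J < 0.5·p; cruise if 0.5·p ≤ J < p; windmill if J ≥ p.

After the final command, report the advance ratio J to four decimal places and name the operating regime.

J = 0.5206, regime = cruise

set_propeller: D = 0.534 m, P = 0.463 m (p = P/D = 0.867041); state ← (V=0, rpm=0)
set_airspeed(26.68): V ← 26.68 m/s
throttle_to(6577): rpm ← 6577
set_airspeed(30.83): V ← 30.83 m/s
throttle_to(4068): rpm ← 4068
adjust_airspeed(+17.32): V ← 30.83 +17.32 = 48.15 m/s
set_airspeed(18.85): V ← 18.85 m/s
final state: V = 18.85 m/s, rpm = 4068 → n = rpm/60 = 67.800000 rev/s
J = V / (n·D) = 18.85 / (67.800000 × 0.534) = 0.520643
regime bands: climb J<0.4335 | cruise [0.4335, 0.8670) | windmill J≥0.8670
J = 0.5206 → cruise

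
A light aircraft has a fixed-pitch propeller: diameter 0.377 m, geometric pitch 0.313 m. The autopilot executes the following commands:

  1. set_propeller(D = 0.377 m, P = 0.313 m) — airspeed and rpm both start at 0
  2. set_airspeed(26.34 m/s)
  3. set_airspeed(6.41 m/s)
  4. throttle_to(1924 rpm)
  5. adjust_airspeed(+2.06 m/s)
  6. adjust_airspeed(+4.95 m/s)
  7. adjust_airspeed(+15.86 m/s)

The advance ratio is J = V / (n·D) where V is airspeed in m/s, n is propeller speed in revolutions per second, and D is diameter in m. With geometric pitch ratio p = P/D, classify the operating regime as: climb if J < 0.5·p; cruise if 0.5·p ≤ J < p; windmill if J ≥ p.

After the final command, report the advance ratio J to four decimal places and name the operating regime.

J = 2.4220, regime = windmill

set_propeller: D = 0.377 m, P = 0.313 m (p = P/D = 0.830239); state ← (V=0, rpm=0)
set_airspeed(26.34): V ← 26.34 m/s
set_airspeed(6.41): V ← 6.41 m/s
throttle_to(1924): rpm ← 1924
adjust_airspeed(+2.06): V ← 6.41 +2.06 = 8.47 m/s
adjust_airspeed(+4.95): V ← 8.47 +4.95 = 13.42 m/s
adjust_airspeed(+15.86): V ← 13.42 +15.86 = 29.28 m/s
final state: V = 29.28 m/s, rpm = 1924 → n = rpm/60 = 32.066667 rev/s
J = V / (n·D) = 29.28 / (32.066667 × 0.377) = 2.422010
regime bands: climb J<0.4151 | cruise [0.4151, 0.8302) | windmill J≥0.8302
J = 2.4220 → windmill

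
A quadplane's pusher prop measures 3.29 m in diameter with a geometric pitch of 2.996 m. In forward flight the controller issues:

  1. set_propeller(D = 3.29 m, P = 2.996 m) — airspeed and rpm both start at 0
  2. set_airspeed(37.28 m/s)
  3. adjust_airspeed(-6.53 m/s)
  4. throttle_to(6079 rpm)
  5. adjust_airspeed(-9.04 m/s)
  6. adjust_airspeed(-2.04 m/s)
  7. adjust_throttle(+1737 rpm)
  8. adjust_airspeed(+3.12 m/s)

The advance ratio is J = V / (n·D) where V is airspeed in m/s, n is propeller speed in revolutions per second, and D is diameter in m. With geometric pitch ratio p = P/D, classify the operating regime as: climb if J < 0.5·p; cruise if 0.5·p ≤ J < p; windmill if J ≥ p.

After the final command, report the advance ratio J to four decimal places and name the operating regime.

J = 0.0532, regime = climb

set_propeller: D = 3.29 m, P = 2.996 m (p = P/D = 0.910638); state ← (V=0, rpm=0)
set_airspeed(37.28): V ← 37.28 m/s
adjust_airspeed(-6.53): V ← 37.28 -6.53 = 30.75 m/s
throttle_to(6079): rpm ← 6079
adjust_airspeed(-9.04): V ← 30.75 -9.04 = 21.71 m/s
adjust_airspeed(-2.04): V ← 21.71 -2.04 = 19.67 m/s
adjust_throttle(+1737): rpm ← 6079 +1737 = 7816
adjust_airspeed(+3.12): V ← 19.67 +3.12 = 22.79 m/s
final state: V = 22.79 m/s, rpm = 7816 → n = rpm/60 = 130.266667 rev/s
J = V / (n·D) = 22.79 / (130.266667 × 3.29) = 0.053176
regime bands: climb J<0.4553 | cruise [0.4553, 0.9106) | windmill J≥0.9106
J = 0.0532 → climb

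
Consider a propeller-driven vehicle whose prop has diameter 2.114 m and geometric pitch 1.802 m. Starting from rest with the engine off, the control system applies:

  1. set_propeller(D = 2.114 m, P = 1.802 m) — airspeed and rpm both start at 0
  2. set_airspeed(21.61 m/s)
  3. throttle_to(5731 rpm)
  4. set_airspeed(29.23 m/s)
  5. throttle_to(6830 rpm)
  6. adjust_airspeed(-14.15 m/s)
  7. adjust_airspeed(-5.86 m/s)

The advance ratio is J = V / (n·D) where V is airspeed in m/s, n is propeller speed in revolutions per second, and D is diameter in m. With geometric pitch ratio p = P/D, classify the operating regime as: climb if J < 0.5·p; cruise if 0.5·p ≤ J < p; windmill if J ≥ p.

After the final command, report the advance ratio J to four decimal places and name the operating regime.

J = 0.0383, regime = climb

set_propeller: D = 2.114 m, P = 1.802 m (p = P/D = 0.852412); state ← (V=0, rpm=0)
set_airspeed(21.61): V ← 21.61 m/s
throttle_to(5731): rpm ← 5731
set_airspeed(29.23): V ← 29.23 m/s
throttle_to(6830): rpm ← 6830
adjust_airspeed(-14.15): V ← 29.23 -14.15 = 15.08 m/s
adjust_airspeed(-5.86): V ← 15.08 -5.86 = 9.22 m/s
final state: V = 9.22 m/s, rpm = 6830 → n = rpm/60 = 113.833333 rev/s
J = V / (n·D) = 9.22 / (113.833333 × 2.114) = 0.038314
regime bands: climb J<0.4262 | cruise [0.4262, 0.8524) | windmill J≥0.8524
J = 0.0383 → climb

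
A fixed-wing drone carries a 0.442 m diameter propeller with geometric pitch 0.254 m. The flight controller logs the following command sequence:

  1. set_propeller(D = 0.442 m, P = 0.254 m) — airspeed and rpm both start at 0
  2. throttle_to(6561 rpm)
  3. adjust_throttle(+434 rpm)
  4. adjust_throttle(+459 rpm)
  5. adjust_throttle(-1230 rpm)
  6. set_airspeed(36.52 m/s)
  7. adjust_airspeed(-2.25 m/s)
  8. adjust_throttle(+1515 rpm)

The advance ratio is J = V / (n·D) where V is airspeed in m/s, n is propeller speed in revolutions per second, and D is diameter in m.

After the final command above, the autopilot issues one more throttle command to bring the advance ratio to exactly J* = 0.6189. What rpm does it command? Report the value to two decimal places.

rpm = 7516.62

set_propeller: D = 0.442 m, P = 0.254 m (p = P/D = 0.574661); state ← (V=0, rpm=0)
throttle_to(6561): rpm ← 6561
adjust_throttle(+434): rpm ← 6561 +434 = 6995
adjust_throttle(+459): rpm ← 6995 +459 = 7454
adjust_throttle(-1230): rpm ← 7454 -1230 = 6224
set_airspeed(36.52): V ← 36.52 m/s
adjust_airspeed(-2.25): V ← 36.52 -2.25 = 34.27 m/s
adjust_throttle(+1515): rpm ← 6224 +1515 = 7739
final state: V = 34.27 m/s, rpm = 7739 → n = rpm/60 = 128.983333 rev/s
target J* = 0.6189; solve J* = V/(n·D) for n: n = V/(J*·D) = 34.27/(0.6189 × 0.442) = 125.277002 rev/s
rpm = 60·n = 7516.620131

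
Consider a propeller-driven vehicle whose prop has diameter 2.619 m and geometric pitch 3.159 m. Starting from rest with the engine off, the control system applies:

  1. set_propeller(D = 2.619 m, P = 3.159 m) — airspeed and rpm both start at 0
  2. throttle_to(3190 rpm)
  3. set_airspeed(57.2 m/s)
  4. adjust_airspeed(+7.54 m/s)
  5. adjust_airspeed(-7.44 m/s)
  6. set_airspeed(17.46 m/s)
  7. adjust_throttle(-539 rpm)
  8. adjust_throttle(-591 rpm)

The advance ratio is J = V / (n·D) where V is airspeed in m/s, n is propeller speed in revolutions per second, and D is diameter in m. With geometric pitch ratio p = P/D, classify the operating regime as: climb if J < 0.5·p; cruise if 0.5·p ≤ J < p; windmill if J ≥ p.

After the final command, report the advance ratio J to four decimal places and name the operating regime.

set_propeller: D = 2.619 m, P = 3.159 m (p = P/D = 1.206186); state ← (V=0, rpm=0)
throttle_to(3190): rpm ← 3190
set_airspeed(57.2): V ← 57.2 m/s
adjust_airspeed(+7.54): V ← 57.2 +7.54 = 64.74 m/s
adjust_airspeed(-7.44): V ← 64.74 -7.44 = 57.3 m/s
set_airspeed(17.46): V ← 17.46 m/s
adjust_throttle(-539): rpm ← 3190 -539 = 2651
adjust_throttle(-591): rpm ← 2651 -591 = 2060
final state: V = 17.46 m/s, rpm = 2060 → n = rpm/60 = 34.333333 rev/s
J = V / (n·D) = 17.46 / (34.333333 × 2.619) = 0.194175
regime bands: climb J<0.6031 | cruise [0.6031, 1.2062) | windmill J≥1.2062
J = 0.1942 → climb

J = 0.1942, regime = climb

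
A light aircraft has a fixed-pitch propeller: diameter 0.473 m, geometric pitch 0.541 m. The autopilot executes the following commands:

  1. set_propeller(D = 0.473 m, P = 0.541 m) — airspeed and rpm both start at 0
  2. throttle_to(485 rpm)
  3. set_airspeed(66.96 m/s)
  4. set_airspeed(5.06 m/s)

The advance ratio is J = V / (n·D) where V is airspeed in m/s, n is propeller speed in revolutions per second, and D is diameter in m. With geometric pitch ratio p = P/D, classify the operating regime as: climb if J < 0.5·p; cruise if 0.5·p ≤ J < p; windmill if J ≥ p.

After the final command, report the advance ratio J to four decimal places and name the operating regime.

set_propeller: D = 0.473 m, P = 0.541 m (p = P/D = 1.143763); state ← (V=0, rpm=0)
throttle_to(485): rpm ← 485
set_airspeed(66.96): V ← 66.96 m/s
set_airspeed(5.06): V ← 5.06 m/s
final state: V = 5.06 m/s, rpm = 485 → n = rpm/60 = 8.083333 rev/s
J = V / (n·D) = 5.06 / (8.083333 × 0.473) = 1.323424
regime bands: climb J<0.5719 | cruise [0.5719, 1.1438) | windmill J≥1.1438
J = 1.3234 → windmill

J = 1.3234, regime = windmill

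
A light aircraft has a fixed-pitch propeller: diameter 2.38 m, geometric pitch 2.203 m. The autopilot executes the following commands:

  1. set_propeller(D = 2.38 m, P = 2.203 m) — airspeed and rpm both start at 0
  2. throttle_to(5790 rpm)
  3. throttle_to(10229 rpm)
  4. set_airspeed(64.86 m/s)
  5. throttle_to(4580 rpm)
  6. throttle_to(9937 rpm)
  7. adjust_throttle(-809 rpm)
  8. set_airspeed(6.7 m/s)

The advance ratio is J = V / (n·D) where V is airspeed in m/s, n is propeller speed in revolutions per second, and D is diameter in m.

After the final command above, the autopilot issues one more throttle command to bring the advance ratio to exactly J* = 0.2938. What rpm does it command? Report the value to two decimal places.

set_propeller: D = 2.38 m, P = 2.203 m (p = P/D = 0.925630); state ← (V=0, rpm=0)
throttle_to(5790): rpm ← 5790
throttle_to(10229): rpm ← 10229
set_airspeed(64.86): V ← 64.86 m/s
throttle_to(4580): rpm ← 4580
throttle_to(9937): rpm ← 9937
adjust_throttle(-809): rpm ← 9937 -809 = 9128
set_airspeed(6.7): V ← 6.7 m/s
final state: V = 6.7 m/s, rpm = 9128 → n = rpm/60 = 152.133333 rev/s
target J* = 0.2938; solve J* = V/(n·D) for n: n = V/(J*·D) = 6.7/(0.2938 × 2.38) = 9.581777 rev/s
rpm = 60·n = 574.906613

rpm = 574.91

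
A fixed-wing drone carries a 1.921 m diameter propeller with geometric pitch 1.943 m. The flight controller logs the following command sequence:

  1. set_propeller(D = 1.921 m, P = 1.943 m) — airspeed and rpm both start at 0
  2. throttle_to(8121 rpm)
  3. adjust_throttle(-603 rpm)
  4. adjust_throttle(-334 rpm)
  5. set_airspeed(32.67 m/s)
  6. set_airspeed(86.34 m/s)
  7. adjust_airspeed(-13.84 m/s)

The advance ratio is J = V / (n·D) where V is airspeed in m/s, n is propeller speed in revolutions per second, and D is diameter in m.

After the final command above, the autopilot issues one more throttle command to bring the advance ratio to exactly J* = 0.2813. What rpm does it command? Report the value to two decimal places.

rpm = 8049.93

set_propeller: D = 1.921 m, P = 1.943 m (p = P/D = 1.011452); state ← (V=0, rpm=0)
throttle_to(8121): rpm ← 8121
adjust_throttle(-603): rpm ← 8121 -603 = 7518
adjust_throttle(-334): rpm ← 7518 -334 = 7184
set_airspeed(32.67): V ← 32.67 m/s
set_airspeed(86.34): V ← 86.34 m/s
adjust_airspeed(-13.84): V ← 86.34 -13.84 = 72.5 m/s
final state: V = 72.5 m/s, rpm = 7184 → n = rpm/60 = 119.733333 rev/s
target J* = 0.2813; solve J* = V/(n·D) for n: n = V/(J*·D) = 72.5/(0.2813 × 1.921) = 134.165517 rev/s
rpm = 60·n = 8049.931039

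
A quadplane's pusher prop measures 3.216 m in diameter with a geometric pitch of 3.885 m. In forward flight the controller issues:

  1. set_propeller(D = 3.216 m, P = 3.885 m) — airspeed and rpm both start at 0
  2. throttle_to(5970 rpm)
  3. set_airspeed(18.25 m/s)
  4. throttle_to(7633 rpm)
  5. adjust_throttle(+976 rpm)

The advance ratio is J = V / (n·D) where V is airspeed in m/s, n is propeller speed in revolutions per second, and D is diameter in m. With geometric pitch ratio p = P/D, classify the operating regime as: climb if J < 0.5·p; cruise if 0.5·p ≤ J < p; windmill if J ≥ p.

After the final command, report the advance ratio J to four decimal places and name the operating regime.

J = 0.0395, regime = climb

set_propeller: D = 3.216 m, P = 3.885 m (p = P/D = 1.208022); state ← (V=0, rpm=0)
throttle_to(5970): rpm ← 5970
set_airspeed(18.25): V ← 18.25 m/s
throttle_to(7633): rpm ← 7633
adjust_throttle(+976): rpm ← 7633 +976 = 8609
final state: V = 18.25 m/s, rpm = 8609 → n = rpm/60 = 143.483333 rev/s
J = V / (n·D) = 18.25 / (143.483333 × 3.216) = 0.039550
regime bands: climb J<0.6040 | cruise [0.6040, 1.2080) | windmill J≥1.2080
J = 0.0395 → climb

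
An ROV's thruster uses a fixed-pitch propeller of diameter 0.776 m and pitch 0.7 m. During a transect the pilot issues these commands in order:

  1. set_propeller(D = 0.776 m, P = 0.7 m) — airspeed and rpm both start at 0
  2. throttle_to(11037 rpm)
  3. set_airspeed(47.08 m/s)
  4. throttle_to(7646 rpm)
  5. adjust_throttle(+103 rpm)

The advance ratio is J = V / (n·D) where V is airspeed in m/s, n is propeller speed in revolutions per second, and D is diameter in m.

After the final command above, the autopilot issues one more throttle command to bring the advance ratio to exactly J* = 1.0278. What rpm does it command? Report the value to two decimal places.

rpm = 3541.75

set_propeller: D = 0.776 m, P = 0.7 m (p = P/D = 0.902062); state ← (V=0, rpm=0)
throttle_to(11037): rpm ← 11037
set_airspeed(47.08): V ← 47.08 m/s
throttle_to(7646): rpm ← 7646
adjust_throttle(+103): rpm ← 7646 +103 = 7749
final state: V = 47.08 m/s, rpm = 7749 → n = rpm/60 = 129.150000 rev/s
target J* = 1.0278; solve J* = V/(n·D) for n: n = V/(J*·D) = 47.08/(1.0278 × 0.776) = 59.029094 rev/s
rpm = 60·n = 3541.745656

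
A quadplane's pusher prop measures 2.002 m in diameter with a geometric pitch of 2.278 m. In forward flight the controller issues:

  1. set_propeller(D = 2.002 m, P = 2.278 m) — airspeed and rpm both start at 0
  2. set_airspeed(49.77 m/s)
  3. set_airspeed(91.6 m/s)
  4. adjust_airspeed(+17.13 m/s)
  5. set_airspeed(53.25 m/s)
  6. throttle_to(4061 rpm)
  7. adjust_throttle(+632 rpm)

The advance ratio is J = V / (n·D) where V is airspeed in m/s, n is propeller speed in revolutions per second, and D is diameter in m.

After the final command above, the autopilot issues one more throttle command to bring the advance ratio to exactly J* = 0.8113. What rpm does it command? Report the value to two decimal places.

set_propeller: D = 2.002 m, P = 2.278 m (p = P/D = 1.137862); state ← (V=0, rpm=0)
set_airspeed(49.77): V ← 49.77 m/s
set_airspeed(91.6): V ← 91.6 m/s
adjust_airspeed(+17.13): V ← 91.6 +17.13 = 108.73 m/s
set_airspeed(53.25): V ← 53.25 m/s
throttle_to(4061): rpm ← 4061
adjust_throttle(+632): rpm ← 4061 +632 = 4693
final state: V = 53.25 m/s, rpm = 4693 → n = rpm/60 = 78.216667 rev/s
target J* = 0.8113; solve J* = V/(n·D) for n: n = V/(J*·D) = 53.25/(0.8113 × 2.002) = 32.784915 rev/s
rpm = 60·n = 1967.094904

rpm = 1967.09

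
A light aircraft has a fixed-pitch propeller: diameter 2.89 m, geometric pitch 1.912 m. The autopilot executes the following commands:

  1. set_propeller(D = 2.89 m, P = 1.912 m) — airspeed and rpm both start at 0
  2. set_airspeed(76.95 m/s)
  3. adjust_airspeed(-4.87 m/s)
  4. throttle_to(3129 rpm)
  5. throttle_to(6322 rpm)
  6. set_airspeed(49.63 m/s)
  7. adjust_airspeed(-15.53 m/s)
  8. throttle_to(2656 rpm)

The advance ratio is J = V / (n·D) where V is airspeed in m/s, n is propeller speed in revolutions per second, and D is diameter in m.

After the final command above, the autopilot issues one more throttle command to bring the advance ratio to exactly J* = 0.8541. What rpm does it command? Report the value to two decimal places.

rpm = 828.89

set_propeller: D = 2.89 m, P = 1.912 m (p = P/D = 0.661592); state ← (V=0, rpm=0)
set_airspeed(76.95): V ← 76.95 m/s
adjust_airspeed(-4.87): V ← 76.95 -4.87 = 72.08 m/s
throttle_to(3129): rpm ← 3129
throttle_to(6322): rpm ← 6322
set_airspeed(49.63): V ← 49.63 m/s
adjust_airspeed(-15.53): V ← 49.63 -15.53 = 34.1 m/s
throttle_to(2656): rpm ← 2656
final state: V = 34.1 m/s, rpm = 2656 → n = rpm/60 = 44.266667 rev/s
target J* = 0.8541; solve J* = V/(n·D) for n: n = V/(J*·D) = 34.1/(0.8541 × 2.89) = 13.814902 rev/s
rpm = 60·n = 828.894131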